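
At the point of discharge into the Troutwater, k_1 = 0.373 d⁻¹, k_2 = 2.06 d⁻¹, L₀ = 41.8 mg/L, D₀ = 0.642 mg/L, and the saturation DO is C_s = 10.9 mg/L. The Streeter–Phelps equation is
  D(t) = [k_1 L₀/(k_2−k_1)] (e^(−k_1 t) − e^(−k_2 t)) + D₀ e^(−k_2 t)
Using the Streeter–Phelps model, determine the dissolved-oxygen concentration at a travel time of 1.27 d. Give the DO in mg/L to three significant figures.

k_1 L₀/(k_2−k_1) = 0.373×41.8/(2.06−0.373) = 15.59/1.687 = 9.242 mg/L.
e^(−k_1 t) = e^(−0.373×1.270) = 0.6227; e^(−k_2 t) = e^(−2.06×1.270) = 0.07308.
D = 9.242 × (0.6227 − 0.07308) + 0.642 × 0.07308 = 5.080 + 0.04692 = 5.126 mg/L.
DO = C_s − D = 10.9 − 5.126 = 5.774 mg/L.

DO ≈ 5.77 mg/L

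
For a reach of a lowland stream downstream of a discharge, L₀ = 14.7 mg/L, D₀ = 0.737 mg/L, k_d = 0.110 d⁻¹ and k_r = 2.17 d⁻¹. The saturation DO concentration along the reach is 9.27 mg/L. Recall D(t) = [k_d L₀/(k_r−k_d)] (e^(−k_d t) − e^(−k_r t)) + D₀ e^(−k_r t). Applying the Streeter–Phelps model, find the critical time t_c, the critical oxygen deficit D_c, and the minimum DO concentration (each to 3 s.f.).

t_c ≈ 0.0906 d; D_c ≈ 0.738 mg/L; min DO ≈ 8.53 mg/L

With k_r/k_d = 19.73 and 1 − D₀(k_r−k_d)/(k_d L₀) = 0.06109,
t_c = ln(19.73 × 0.06109) / (2.17 − 0.110) = ln(1.205) / 2.060 = 0.1866/2.060 = 0.09057 d.
L(t_c) = L₀ e^(−k_d t_c) = 14.7 × 0.9901 = 14.55 mg/L, and at the critical point k_r D_c = k_d L, so D_c = (0.110/2.17) × 14.55 = 0.7378 mg/L.
Minimum DO = C_s − D_c = 9.27 − 0.7378 = 8.532 mg/L.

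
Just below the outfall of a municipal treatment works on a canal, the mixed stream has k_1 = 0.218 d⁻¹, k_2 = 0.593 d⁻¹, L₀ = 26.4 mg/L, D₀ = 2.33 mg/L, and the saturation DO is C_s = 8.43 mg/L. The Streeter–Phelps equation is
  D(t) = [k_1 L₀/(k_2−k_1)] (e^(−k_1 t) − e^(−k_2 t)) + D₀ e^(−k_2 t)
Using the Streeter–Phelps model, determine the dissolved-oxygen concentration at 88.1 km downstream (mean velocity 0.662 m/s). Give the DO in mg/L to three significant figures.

DO ≈ 2.68 mg/L

Travel time t = x/v = 88.1 km / (0.662 m/s) = 88100 m / 0.662 m/s = 133100 s = 1.540 d.
k_1 L₀/(k_2−k_1) = 0.218×26.4/(0.593−0.218) = 5.755/0.3750 = 15.35 mg/L.
e^(−k_1 t) = e^(−0.218×1.540) = 0.7148; e^(−k_2 t) = e^(−0.593×1.540) = 0.4012.
D = 15.35 × (0.7148 − 0.4012) + 2.33 × 0.4012 = 4.813 + 0.9347 = 5.748 mg/L.
DO = C_s − D = 8.43 − 5.748 = 2.682 mg/L.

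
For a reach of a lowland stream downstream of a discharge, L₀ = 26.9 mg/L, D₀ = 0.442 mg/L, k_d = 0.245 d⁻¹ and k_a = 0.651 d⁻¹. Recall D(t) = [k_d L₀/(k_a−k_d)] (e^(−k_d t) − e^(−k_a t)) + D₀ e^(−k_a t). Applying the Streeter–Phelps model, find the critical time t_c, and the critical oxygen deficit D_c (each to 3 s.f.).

t_c ≈ 2.34 d; D_c ≈ 5.71 mg/L

At the critical point dD/dt = 0, so k_d L₀ e^(−k_d t) = k_a D. Substituting D(t) from the Streeter–Phelps equation and solving for t gives
t_c = ln[(k_a/k_d)(1 − D₀(k_a−k_d)/(k_d L₀))] / (k_a−k_d).
Here k_a−k_d = 0.4060 d⁻¹ and 1 − D₀(k_a−k_d)/(k_d L₀) = 1 − 0.442×0.4060/(0.245×26.9) = 0.9728, so
t_c = ln(2.657 × 0.9728) / 0.4060 = 0.9496 / 0.4060 = 2.339 d.
L(t_c) = L₀ e^(−k_d t_c) = 26.9 × 0.5638 = 15.17 mg/L, and at the critical point k_a D_c = k_d L, so D_c = (0.245/0.651) × 15.17 = 5.708 mg/L.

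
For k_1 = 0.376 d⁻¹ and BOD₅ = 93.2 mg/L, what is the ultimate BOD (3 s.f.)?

L₀ ≈ 110 mg/L

BOD₅ = L₀(1 − e^(−5k_1)) ⇒ L₀ = BOD₅ / (1 − e^(−5×0.376))
= 93.2 / (1 − 0.1526) = 93.2 / 0.8474 = 110.0 mg/L.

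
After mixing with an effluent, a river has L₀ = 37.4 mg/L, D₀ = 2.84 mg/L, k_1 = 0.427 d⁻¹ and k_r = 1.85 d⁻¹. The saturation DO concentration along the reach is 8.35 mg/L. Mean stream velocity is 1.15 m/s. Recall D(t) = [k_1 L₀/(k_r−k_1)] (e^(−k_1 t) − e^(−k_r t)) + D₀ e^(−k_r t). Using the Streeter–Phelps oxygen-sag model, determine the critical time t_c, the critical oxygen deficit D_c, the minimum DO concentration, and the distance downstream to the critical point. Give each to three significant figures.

At the critical point dD/dt = 0, so k_1 L₀ e^(−k_1 t) = k_r D. Substituting D(t) from the Streeter–Phelps equation and solving for t gives
t_c = ln[(k_r/k_1)(1 − D₀(k_r−k_1)/(k_1 L₀))] / (k_r−k_1).
Here k_r−k_1 = 1.423 d⁻¹ and 1 − D₀(k_r−k_1)/(k_1 L₀) = 1 − 2.84×1.423/(0.427×37.4) = 0.7469, so
t_c = ln(4.333 × 0.7469) / 1.423 = 1.174 / 1.423 = 0.8253 d.
L(t_c) = L₀ e^(−k_1 t_c) = 37.4 × 0.7030 = 26.29 mg/L, and at the critical point k_r D_c = k_1 L, so D_c = (0.427/1.85) × 26.29 = 6.069 mg/L.
Minimum DO = C_s − D_c = 8.35 − 6.069 = 2.281 mg/L.
x_c = v t_c = 1.15 m/s × 0.8253 d × 86400 s/d = 82000 m ≈ 82.0 km.

t_c ≈ 0.825 d; D_c ≈ 6.07 mg/L; min DO ≈ 2.28 mg/L; x_c ≈ 82.0 km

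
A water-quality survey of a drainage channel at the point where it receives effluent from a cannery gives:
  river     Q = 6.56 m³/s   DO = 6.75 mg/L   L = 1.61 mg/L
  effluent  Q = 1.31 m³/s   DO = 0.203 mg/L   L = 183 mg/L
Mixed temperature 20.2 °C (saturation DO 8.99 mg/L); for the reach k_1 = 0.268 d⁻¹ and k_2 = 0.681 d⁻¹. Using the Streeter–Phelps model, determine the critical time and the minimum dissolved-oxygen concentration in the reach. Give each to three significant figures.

Mixed DO = (6.56×6.75 + 1.31×0.203)/(6.56+1.31) = 44.55/7.870 = 5.660 mg/L.
Mixed L₀ = (6.56×1.61 + 1.31×183)/(7.870) = 250.3/7.870 = 31.80 mg/L.
Initial deficit D₀ = C_s − DO₀ = 8.99 − 5.660 = 3.330 mg/L.
t_c = (1/0.4130) ln[(0.681/0.268)(1 − 3.330×0.4130/(0.268×31.80))] = 2.421 × ln(2.131) = 1.832 d.
D_c = (0.268/0.681) × 31.80 × e^(−0.268×1.832) = 0.3935 × 31.80 × 0.6120 = 7.660 mg/L.
Minimum DO = 8.99 − 7.660 = 1.330 mg/L.

t_c ≈ 1.83 d; minimum DO ≈ 1.33 mg/L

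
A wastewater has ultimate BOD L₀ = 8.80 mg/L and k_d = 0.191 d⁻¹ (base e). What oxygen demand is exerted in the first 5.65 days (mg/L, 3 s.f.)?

y_t = L₀(1 − e^(−k_d t)) = 8.80 × (1 − e^(−0.191×5.65))
= 8.80 × (1 − 0.3399) = 8.80 × 0.6601 = 5.809 mg/L.

y ≈ 5.81 mg/L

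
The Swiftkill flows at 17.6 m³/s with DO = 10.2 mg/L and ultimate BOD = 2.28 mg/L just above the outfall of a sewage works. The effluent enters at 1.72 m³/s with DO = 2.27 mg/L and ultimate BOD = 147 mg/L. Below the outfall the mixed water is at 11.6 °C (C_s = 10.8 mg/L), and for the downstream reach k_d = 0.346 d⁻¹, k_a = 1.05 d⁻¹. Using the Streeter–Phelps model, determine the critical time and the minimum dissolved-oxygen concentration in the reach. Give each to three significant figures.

Mixed DO = (17.6×10.2 + 1.72×2.27)/(17.6+1.72) = 183.4/19.32 = 9.494 mg/L.
Mixed L₀ = (17.6×2.28 + 1.72×147)/(19.32) = 293.0/19.32 = 15.16 mg/L.
Initial deficit D₀ = C_s − DO₀ = 10.8 − 9.494 = 1.306 mg/L.
t_c = (1/0.7040) ln[(1.05/0.346)(1 − 1.306×0.7040/(0.346×15.16))] = 1.420 × ln(2.503) = 1.303 d.
D_c = (0.346/1.05) × 15.16 × e^(−0.346×1.303) = 0.3295 × 15.16 × 0.6371 = 3.183 mg/L.
Minimum DO = 10.8 − 3.183 = 7.617 mg/L.

t_c ≈ 1.30 d; minimum DO ≈ 7.62 mg/L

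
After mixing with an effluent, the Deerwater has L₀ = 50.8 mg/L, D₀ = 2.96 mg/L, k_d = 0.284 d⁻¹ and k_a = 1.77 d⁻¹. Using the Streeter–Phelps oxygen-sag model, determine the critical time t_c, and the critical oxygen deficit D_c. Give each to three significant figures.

t_c = [1/(k_a−k_d)] ln[(k_a/k_d)(1 − D₀(k_a−k_d)/(k_d L₀))]
= [1/(1.77−0.284)] ln[(1.77/0.284)(1 − 2.96×1.486/(0.284×50.8))]
= (1/1.486) ln[6.232 × 0.6951] = 0.6729 × ln(4.332) = 0.6729 × 1.466 = 0.9866 d.
L(t_c) = L₀ e^(−k_d t_c) = 50.8 × 0.7556 = 38.39 mg/L, and at the critical point k_a D_c = k_d L, so D_c = (0.284/1.77) × 38.39 = 6.159 mg/L.

t_c ≈ 0.987 d; D_c ≈ 6.16 mg/L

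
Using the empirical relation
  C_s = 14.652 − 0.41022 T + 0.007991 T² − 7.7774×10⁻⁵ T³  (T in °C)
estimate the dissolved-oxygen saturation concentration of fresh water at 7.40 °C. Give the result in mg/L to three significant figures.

C_s ≈ 12.0 mg/L

C_s = 14.652 − 0.41022×7.40 + 0.007991×7.40² − 7.7774×10⁻⁵×7.40³ = 12.02 mg/L.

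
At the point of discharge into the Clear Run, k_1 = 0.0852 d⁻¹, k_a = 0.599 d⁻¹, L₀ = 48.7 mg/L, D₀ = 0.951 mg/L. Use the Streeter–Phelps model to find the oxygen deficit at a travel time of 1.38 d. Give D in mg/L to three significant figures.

D ≈ 4.06 mg/L

k_1 L₀/(k_a−k_1) = 0.0852×48.7/(0.599−0.0852) = 4.149/0.5138 = 8.076 mg/L.
e^(−k_1 t) = e^(−0.0852×1.380) = 0.8891; e^(−k_a t) = e^(−0.599×1.380) = 0.4375.
D = 8.076 × (0.8891 − 0.4375) + 0.951 × 0.4375 = 3.647 + 0.4161 = 4.063 mg/L.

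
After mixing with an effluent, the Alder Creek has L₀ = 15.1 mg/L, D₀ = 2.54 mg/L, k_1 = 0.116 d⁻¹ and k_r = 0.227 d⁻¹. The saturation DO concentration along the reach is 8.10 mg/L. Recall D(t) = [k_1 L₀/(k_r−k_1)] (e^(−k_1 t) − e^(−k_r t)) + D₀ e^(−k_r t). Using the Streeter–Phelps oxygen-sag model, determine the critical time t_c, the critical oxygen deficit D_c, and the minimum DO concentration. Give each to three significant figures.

t_c ≈ 4.47 d; D_c ≈ 4.60 mg/L; min DO ≈ 3.50 mg/L

With k_r/k_1 = 1.957 and 1 − D₀(k_r−k_1)/(k_1 L₀) = 0.8390,
t_c = ln(1.957 × 0.8390) / (0.227 − 0.116) = ln(1.642) / 0.1110 = 0.4959/0.1110 = 4.467 d.
D_c = (k_1/k_r) L₀ e^(−k_1 t_c) = (0.116/0.227) × 15.1 × e^(−0.116×4.467) = 0.5110 × 15.1 × 0.5956 = 4.596 mg/L.
Minimum DO = C_s − D_c = 8.10 − 4.596 = 3.504 mg/L.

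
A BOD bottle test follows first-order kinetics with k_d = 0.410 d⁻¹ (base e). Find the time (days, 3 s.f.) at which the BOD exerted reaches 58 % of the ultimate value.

y/L₀ = 1 − e^(−k_d t) = 0.58 ⇒ e^(−k_d t) = 0.420
t = −ln(0.420) / 0.410 = 0.8675 / 0.410 = 2.116 d.

t ≈ 2.12 d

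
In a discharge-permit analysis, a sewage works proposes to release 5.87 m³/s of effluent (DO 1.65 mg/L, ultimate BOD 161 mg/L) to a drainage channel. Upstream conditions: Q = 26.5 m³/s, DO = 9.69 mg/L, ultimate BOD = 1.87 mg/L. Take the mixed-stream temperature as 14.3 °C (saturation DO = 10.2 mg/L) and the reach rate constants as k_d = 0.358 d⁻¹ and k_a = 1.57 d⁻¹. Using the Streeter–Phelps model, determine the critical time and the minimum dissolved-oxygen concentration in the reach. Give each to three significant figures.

t_c ≈ 1.02 d; minimum DO ≈ 5.33 mg/L

Mixed DO = (26.5×9.69 + 5.87×1.65)/(26.5+5.87) = 266.5/32.37 = 8.232 mg/L.
Mixed L₀ = (26.5×1.87 + 5.87×161)/(32.37) = 994.6/32.37 = 30.73 mg/L.
Initial deficit D₀ = C_s − DO₀ = 10.2 − 8.232 = 1.968 mg/L.
t_c = (1/1.212) ln[(1.57/0.358)(1 − 1.968×1.212/(0.358×30.73))] = 0.8251 × ln(3.435) = 1.018 d.
D_c = (0.358/1.57) × 30.73 × e^(−0.358×1.018) = 0.2280 × 30.73 × 0.6946 = 4.866 mg/L.
Minimum DO = 10.2 − 4.866 = 5.334 mg/L.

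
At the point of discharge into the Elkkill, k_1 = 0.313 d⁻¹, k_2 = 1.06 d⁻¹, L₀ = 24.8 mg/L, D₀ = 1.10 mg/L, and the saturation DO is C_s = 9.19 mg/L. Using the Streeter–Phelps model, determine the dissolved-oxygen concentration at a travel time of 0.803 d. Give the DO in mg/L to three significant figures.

DO ≈ 5.07 mg/L

k_1 L₀/(k_2−k_1) = 0.313×24.8/(1.06−0.313) = 7.762/0.7470 = 10.39 mg/L.
e^(−k_1 t) = e^(−0.313×0.8030) = 0.7778; e^(−k_2 t) = e^(−1.06×0.8030) = 0.4269.
D = 10.39 × (0.7778 − 0.4269) + 1.10 × 0.4269 = 3.646 + 0.4696 = 4.115 mg/L.
DO = C_s − D = 9.19 − 4.115 = 5.075 mg/L.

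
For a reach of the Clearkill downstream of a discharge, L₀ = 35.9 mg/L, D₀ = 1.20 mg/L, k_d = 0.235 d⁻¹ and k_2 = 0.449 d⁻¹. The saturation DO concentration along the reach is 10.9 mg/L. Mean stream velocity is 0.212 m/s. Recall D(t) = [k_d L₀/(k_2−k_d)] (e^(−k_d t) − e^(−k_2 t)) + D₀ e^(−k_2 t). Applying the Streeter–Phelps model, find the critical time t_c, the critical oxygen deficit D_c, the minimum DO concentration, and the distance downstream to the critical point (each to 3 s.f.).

t_c ≈ 2.88 d; D_c ≈ 9.55 mg/L; min DO ≈ 1.35 mg/L; x_c ≈ 52.8 km

With k_2/k_d = 1.911 and 1 − D₀(k_2−k_d)/(k_d L₀) = 0.9696,
t_c = ln(1.911 × 0.9696) / (0.449 − 0.235) = ln(1.852) / 0.2140 = 0.6165/0.2140 = 2.881 d.
D_c = (k_d/k_2) L₀ e^(−k_d t_c) = (0.235/0.449) × 35.9 × e^(−0.235×2.881) = 0.5234 × 35.9 × 0.5081 = 9.547 mg/L.
Minimum DO = C_s − D_c = 10.9 − 9.547 = 1.353 mg/L.
x_c = v t_c = 0.212 m/s × 2.881 d × 86400 s/d = 52770 m ≈ 52.8 km.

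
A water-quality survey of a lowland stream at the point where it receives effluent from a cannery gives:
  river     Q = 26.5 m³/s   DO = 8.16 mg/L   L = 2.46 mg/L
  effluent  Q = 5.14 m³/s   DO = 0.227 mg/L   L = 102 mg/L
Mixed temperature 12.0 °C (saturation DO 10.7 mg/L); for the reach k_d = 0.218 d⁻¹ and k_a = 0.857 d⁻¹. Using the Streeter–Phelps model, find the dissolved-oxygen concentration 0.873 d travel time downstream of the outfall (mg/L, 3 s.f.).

Mixed DO = (26.5×8.16 + 5.14×0.227)/(26.5+5.14) = 217.4/31.64 = 6.871 mg/L.
Mixed L₀ = (26.5×2.46 + 5.14×102)/(31.64) = 589.5/31.64 = 18.63 mg/L.
Initial deficit D₀ = C_s − DO₀ = 10.7 − 6.871 = 3.829 mg/L.
D(0.873) = [0.218×18.63/(0.857−0.218)](e^(−0.218×0.873) − e^(−0.857×0.873)) + 3.829 e^(−0.857×0.873)
= 6.356 × (0.8267 − 0.4732) + 3.829 × 0.4732 = 4.058 mg/L.
DO = 10.7 − 4.058 = 6.642 mg/L.

DO ≈ 6.64 mg/L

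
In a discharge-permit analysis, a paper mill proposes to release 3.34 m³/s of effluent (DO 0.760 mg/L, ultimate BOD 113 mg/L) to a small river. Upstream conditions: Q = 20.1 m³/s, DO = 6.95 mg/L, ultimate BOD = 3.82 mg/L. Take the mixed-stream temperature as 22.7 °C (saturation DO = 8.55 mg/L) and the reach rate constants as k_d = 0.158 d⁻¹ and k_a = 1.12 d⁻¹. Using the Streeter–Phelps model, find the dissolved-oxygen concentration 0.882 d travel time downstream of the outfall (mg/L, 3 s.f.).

Mixed DO = (20.1×6.95 + 3.34×0.760)/(20.1+3.34) = 142.2/23.44 = 6.068 mg/L.
Mixed L₀ = (20.1×3.82 + 3.34×113)/(23.44) = 454.2/23.44 = 19.38 mg/L.
Initial deficit D₀ = C_s − DO₀ = 8.55 − 6.068 = 2.482 mg/L.
D(0.882) = [0.158×19.38/(1.12−0.158)](e^(−0.158×0.882) − e^(−1.12×0.882)) + 2.482 e^(−1.12×0.882)
= 3.183 × (0.8699 − 0.3724) + 2.482 × 0.3724 = 2.508 mg/L.
DO = 8.55 − 2.508 = 6.042 mg/L.

DO ≈ 6.04 mg/L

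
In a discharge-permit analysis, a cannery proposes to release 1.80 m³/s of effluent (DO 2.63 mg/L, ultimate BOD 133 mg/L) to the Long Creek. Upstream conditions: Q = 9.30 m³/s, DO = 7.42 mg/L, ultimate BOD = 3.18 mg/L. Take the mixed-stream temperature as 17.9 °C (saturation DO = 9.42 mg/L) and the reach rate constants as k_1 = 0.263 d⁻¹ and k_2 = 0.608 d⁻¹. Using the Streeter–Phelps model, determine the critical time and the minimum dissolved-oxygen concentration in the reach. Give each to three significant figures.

Mixed DO = (9.30×7.42 + 1.80×2.63)/(9.30+1.80) = 73.74/11.10 = 6.643 mg/L.
Mixed L₀ = (9.30×3.18 + 1.80×133)/(11.10) = 269.0/11.10 = 24.23 mg/L.
Initial deficit D₀ = C_s − DO₀ = 9.42 − 6.643 = 2.777 mg/L.
t_c = (1/0.3450) ln[(0.608/0.263)(1 − 2.777×0.3450/(0.263×24.23))] = 2.899 × ln(1.964) = 1.957 d.
D_c = (0.263/0.608) × 24.23 × e^(−0.263×1.957) = 0.4326 × 24.23 × 0.5977 = 6.265 mg/L.
Minimum DO = 9.42 − 6.265 = 3.155 mg/L.

t_c ≈ 1.96 d; minimum DO ≈ 3.15 mg/L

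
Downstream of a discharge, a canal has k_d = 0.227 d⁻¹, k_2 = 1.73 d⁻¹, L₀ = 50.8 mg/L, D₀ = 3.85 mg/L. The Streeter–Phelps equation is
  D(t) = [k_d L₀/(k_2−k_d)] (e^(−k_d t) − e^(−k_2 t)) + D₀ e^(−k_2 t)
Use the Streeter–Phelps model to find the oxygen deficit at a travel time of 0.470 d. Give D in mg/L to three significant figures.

k_d L₀/(k_2−k_d) = 0.227×50.8/(1.73−0.227) = 11.53/1.503 = 7.672 mg/L.
e^(−k_d t) = e^(−0.227×0.4700) = 0.8988; e^(−k_2 t) = e^(−1.73×0.4700) = 0.4435.
D = 7.672 × (0.8988 − 0.4435) + 3.85 × 0.4435 = 3.493 + 1.707 = 5.201 mg/L.

D ≈ 5.20 mg/L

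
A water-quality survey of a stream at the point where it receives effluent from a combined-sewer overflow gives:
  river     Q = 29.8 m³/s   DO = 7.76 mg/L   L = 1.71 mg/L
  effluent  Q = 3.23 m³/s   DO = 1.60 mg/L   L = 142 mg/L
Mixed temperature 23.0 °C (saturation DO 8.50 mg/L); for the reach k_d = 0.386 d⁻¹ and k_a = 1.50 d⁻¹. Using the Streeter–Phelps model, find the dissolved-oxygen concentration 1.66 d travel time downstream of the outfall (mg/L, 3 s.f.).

DO ≈ 6.02 mg/L

Mixed DO = (29.8×7.76 + 3.23×1.60)/(29.8+3.23) = 236.4/33.03 = 7.158 mg/L.
Mixed L₀ = (29.8×1.71 + 3.23×142)/(33.03) = 509.6/33.03 = 15.43 mg/L.
Initial deficit D₀ = C_s − DO₀ = 8.50 − 7.158 = 1.342 mg/L.
D(1.66) = [0.386×15.43/(1.50−0.386)](e^(−0.386×1.66) − e^(−1.50×1.66)) + 1.342 e^(−1.50×1.66)
= 5.346 × (0.5269 − 0.08291) + 1.342 × 0.08291 = 2.485 mg/L.
DO = 8.50 − 2.485 = 6.015 mg/L.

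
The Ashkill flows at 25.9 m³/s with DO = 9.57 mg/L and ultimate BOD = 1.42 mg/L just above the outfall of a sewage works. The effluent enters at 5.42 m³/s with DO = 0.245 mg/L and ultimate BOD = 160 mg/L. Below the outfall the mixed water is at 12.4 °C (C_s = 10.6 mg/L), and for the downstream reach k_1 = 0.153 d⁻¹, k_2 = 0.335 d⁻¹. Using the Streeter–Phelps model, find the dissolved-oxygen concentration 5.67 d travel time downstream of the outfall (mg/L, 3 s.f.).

DO ≈ 3.64 mg/L

Mixed DO = (25.9×9.57 + 5.42×0.245)/(25.9+5.42) = 249.2/31.32 = 7.956 mg/L.
Mixed L₀ = (25.9×1.42 + 5.42×160)/(31.32) = 904.0/31.32 = 28.86 mg/L.
Initial deficit D₀ = C_s − DO₀ = 10.6 − 7.956 = 2.644 mg/L.
D(5.67) = [0.153×28.86/(0.335−0.153)](e^(−0.153×5.67) − e^(−0.335×5.67)) + 2.644 e^(−0.335×5.67)
= 24.26 × (0.4200 − 0.1497) + 2.644 × 0.1497 = 6.955 mg/L.
DO = 10.6 − 6.955 = 3.645 mg/L.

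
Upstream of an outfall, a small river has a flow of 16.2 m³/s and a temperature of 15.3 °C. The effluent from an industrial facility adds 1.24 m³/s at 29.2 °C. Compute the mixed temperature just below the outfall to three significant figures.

Flow-weighted mixing: C = (Q_r C_r + Q_w C_w)/(Q_r + Q_w)
= (16.2×15.3 + 1.24×29.2)/(16.2 + 1.24) = 284.1/17.44 = 16.29 °C.

16.3 °C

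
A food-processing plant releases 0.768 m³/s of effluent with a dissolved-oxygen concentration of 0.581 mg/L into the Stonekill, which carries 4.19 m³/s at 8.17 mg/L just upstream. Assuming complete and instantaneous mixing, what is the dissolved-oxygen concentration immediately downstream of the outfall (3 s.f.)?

Flow-weighted mixing: C = (Q_r C_r + Q_w C_w)/(Q_r + Q_w)
= (4.19×8.17 + 0.768×0.581)/(4.19 + 0.768) = 34.68/4.958 = 6.994 mg/L.

6.99 mg/L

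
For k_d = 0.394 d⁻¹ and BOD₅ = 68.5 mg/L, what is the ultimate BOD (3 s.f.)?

BOD₅ = L₀(1 − e^(−5k_d)) ⇒ L₀ = BOD₅ / (1 − e^(−5×0.394))
= 68.5 / (1 − 0.1395) = 68.5 / 0.8605 = 79.60 mg/L.

L₀ ≈ 79.6 mg/L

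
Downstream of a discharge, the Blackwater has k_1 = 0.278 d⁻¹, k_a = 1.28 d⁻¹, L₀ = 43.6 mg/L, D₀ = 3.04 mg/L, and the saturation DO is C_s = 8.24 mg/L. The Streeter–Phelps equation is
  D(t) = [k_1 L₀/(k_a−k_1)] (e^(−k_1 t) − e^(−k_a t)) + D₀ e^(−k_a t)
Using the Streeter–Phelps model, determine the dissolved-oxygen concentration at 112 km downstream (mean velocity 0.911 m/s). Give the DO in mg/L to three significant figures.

DO ≈ 1.56 mg/L

Travel time t = x/v = 112 km / (0.911 m/s) = 112000 m / 0.911 m/s = 122900 s = 1.423 d.
k_1 L₀/(k_a−k_1) = 0.278×43.6/(1.28−0.278) = 12.12/1.002 = 12.10 mg/L.
e^(−k_1 t) = e^(−0.278×1.423) = 0.6733; e^(−k_a t) = e^(−1.28×1.423) = 0.1618.
D = 12.10 × (0.6733 − 0.1618) + 3.04 × 0.1618 = 6.187 + 0.4919 = 6.679 mg/L.
DO = C_s − D = 8.24 − 6.679 = 1.561 mg/L.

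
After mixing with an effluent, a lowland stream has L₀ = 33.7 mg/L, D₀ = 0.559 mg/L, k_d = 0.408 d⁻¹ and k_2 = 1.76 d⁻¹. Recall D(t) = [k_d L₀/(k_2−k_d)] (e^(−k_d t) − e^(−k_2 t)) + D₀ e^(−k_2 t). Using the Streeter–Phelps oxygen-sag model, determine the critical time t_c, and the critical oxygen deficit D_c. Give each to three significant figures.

t_c ≈ 1.04 d; D_c ≈ 5.11 mg/L

With k_2/k_d = 4.314 and 1 − D₀(k_2−k_d)/(k_d L₀) = 0.9450,
t_c = ln(4.314 × 0.9450) / (1.76 − 0.408) = ln(4.077) / 1.352 = 1.405/1.352 = 1.039 d.
D_c = (k_d/k_2) L₀ e^(−k_d t_c) = (0.408/1.76) × 33.7 × e^(−0.408×1.039) = 0.2318 × 33.7 × 0.6544 = 5.112 mg/L.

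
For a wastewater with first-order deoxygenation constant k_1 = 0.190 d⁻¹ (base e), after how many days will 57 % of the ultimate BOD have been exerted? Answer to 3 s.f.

t ≈ 4.44 d

y/L₀ = 1 − e^(−k_1 t) = 0.57 ⇒ e^(−k_1 t) = 0.430
t = −ln(0.430) / 0.190 = 0.8440 / 0.190 = 4.442 d.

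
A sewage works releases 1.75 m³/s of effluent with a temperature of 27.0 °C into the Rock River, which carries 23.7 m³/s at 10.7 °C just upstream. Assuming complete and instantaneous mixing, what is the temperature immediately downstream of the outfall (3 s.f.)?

Flow-weighted mixing: C = (Q_r C_r + Q_w C_w)/(Q_r + Q_w)
= (23.7×10.7 + 1.75×27.0)/(23.7 + 1.75) = 300.8/25.45 = 11.82 °C.

11.8 °C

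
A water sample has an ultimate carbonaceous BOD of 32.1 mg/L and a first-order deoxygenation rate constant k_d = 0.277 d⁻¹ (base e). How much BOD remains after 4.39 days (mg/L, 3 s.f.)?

L ≈ 9.51 mg/L

L_t = L₀ e^(−k_d t) = 32.1 × e^(−0.277×4.39) = 32.1 × 0.2964 = 9.515 mg/L.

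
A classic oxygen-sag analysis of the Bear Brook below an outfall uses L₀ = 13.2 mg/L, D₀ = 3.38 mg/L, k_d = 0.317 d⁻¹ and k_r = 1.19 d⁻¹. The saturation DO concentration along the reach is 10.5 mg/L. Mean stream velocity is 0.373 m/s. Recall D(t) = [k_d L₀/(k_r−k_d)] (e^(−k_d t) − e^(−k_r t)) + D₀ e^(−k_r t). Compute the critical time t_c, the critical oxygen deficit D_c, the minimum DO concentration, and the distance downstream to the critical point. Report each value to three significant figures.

With k_r/k_d = 3.754 and 1 − D₀(k_r−k_d)/(k_d L₀) = 0.2948,
t_c = ln(3.754 × 0.2948) / (1.19 − 0.317) = ln(1.107) / 0.8730 = 0.1014/0.8730 = 0.1162 d.
L(t_c) = L₀ e^(−k_d t_c) = 13.2 × 0.9638 = 12.72 mg/L, and at the critical point k_r D_c = k_d L, so D_c = (0.317/1.19) × 12.72 = 3.389 mg/L.
Minimum DO = C_s − D_c = 10.5 − 3.389 = 7.111 mg/L.
x_c = v t_c = 0.373 m/s × 0.1162 d × 86400 s/d = 3744 m ≈ 3.74 km.

t_c ≈ 0.116 d; D_c ≈ 3.39 mg/L; min DO ≈ 7.11 mg/L; x_c ≈ 3.74 km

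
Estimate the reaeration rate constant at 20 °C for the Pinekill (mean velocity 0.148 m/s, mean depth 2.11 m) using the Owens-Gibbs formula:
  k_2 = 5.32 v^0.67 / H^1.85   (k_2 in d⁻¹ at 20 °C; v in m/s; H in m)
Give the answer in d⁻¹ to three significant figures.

k_2 = 5.32 × 0.148^0.67 / 2.11^1.85 = 5.32 × 0.2780 / 3.980 = 0.3716 d⁻¹.

k_2 ≈ 0.372 d⁻¹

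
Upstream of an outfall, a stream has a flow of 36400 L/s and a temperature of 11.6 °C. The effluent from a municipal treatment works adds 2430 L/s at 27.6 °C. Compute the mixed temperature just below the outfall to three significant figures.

Flow-weighted mixing: C = (Q_r C_r + Q_w C_w)/(Q_r + Q_w)
= (36400×11.6 + 2430×27.6)/(36400 + 2430) = 489300/38830 = 12.60 °C.

12.6 °C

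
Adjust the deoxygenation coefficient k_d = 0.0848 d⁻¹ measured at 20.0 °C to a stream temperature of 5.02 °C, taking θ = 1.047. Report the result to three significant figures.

k_d(T₂) = k_d(T₁) · θ^(T₂−T₁) = 0.0848 × 1.047^(5.02−20.0)
= 0.0848 × 1.047^-15.0 = 0.0848 × 0.5026 = 0.04262 d⁻¹.

k_d ≈ 0.0426 d⁻¹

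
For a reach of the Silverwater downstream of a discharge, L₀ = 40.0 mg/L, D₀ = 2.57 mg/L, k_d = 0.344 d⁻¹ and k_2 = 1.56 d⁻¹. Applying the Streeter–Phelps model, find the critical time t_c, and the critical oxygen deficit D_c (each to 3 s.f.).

t_c ≈ 1.03 d; D_c ≈ 6.19 mg/L

t_c = [1/(k_2−k_d)] ln[(k_2/k_d)(1 − D₀(k_2−k_d)/(k_d L₀))]
= [1/(1.56−0.344)] ln[(1.56/0.344)(1 − 2.57×1.216/(0.344×40.0))]
= (1/1.216) ln[4.535 × 0.7729] = 0.8224 × ln(3.505) = 0.8224 × 1.254 = 1.031 d.
L(t_c) = L₀ e^(−k_d t_c) = 40.0 × 0.7013 = 28.05 mg/L, and at the critical point k_2 D_c = k_d L, so D_c = (0.344/1.56) × 28.05 = 6.186 mg/L.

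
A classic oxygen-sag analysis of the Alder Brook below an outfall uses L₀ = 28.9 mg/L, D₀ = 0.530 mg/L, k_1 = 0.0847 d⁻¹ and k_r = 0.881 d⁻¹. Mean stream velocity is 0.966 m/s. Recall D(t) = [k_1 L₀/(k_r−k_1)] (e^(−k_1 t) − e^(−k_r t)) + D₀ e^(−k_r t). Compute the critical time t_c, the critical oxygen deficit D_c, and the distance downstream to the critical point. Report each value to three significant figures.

With k_r/k_1 = 10.40 and 1 − D₀(k_r−k_1)/(k_1 L₀) = 0.8276,
t_c = ln(10.40 × 0.8276) / (0.881 − 0.0847) = ln(8.608) / 0.7963 = 2.153/0.7963 = 2.703 d.
L(t_c) = L₀ e^(−k_1 t_c) = 28.9 × 0.7953 = 22.99 mg/L, and at the critical point k_r D_c = k_1 L, so D_c = (0.0847/0.881) × 22.99 = 2.210 mg/L.
x_c = v t_c = 0.966 m/s × 2.703 d × 86400 s/d = 225600 m ≈ 226 km.

t_c ≈ 2.70 d; D_c ≈ 2.21 mg/L; x_c ≈ 226 km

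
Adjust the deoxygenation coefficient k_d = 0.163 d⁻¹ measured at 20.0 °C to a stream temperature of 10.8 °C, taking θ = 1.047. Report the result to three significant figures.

k_d(T₂) = k_d(T₁) · θ^(T₂−T₁) = 0.163 × 1.047^(10.8−20.0)
= 0.163 × 1.047^-9.20 = 0.163 × 0.6554 = 0.1068 d⁻¹.

k_d ≈ 0.107 d⁻¹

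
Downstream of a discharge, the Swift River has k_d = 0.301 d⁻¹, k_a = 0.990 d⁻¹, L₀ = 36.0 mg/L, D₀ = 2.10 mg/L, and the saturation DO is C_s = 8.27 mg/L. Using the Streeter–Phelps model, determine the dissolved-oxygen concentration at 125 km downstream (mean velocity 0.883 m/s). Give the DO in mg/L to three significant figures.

DO ≈ 1.36 mg/L

Travel time t = x/v = 125 km / (0.883 m/s) = 125000 m / 0.883 m/s = 141600 s = 1.638 d.
k_d L₀/(k_a−k_d) = 0.301×36.0/(0.990−0.301) = 10.84/0.6890 = 15.73 mg/L.
e^(−k_d t) = e^(−0.301×1.638) = 0.6107; e^(−k_a t) = e^(−0.990×1.638) = 0.1975.
D = 15.73 × (0.6107 − 0.1975) + 2.10 × 0.1975 = 6.498 + 0.4147 = 6.913 mg/L.
DO = C_s − D = 8.27 − 6.913 = 1.357 mg/L.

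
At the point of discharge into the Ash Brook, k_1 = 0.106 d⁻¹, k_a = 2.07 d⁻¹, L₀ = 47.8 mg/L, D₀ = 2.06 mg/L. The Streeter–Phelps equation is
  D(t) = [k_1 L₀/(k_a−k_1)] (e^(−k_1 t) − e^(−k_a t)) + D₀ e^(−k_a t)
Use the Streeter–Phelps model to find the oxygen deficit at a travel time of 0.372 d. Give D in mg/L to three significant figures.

D ≈ 2.24 mg/L

k_1 L₀/(k_a−k_1) = 0.106×47.8/(2.07−0.106) = 5.067/1.964 = 2.580 mg/L.
e^(−k_1 t) = e^(−0.106×0.3720) = 0.9613; e^(−k_a t) = e^(−2.07×0.3720) = 0.4630.
D = 2.580 × (0.9613 − 0.4630) + 2.06 × 0.4630 = 1.286 + 0.9538 = 2.239 mg/L.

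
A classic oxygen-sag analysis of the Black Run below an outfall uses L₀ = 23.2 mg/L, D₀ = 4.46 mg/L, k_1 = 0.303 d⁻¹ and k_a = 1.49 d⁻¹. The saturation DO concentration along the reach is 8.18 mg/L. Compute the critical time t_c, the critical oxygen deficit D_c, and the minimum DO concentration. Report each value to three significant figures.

t_c = [1/(k_a−k_1)] ln[(k_a/k_1)(1 − D₀(k_a−k_1)/(k_1 L₀))]
= [1/(1.49−0.303)] ln[(1.49/0.303)(1 − 4.46×1.187/(0.303×23.2))]
= (1/1.187) ln[4.917 × 0.2469] = 0.8425 × ln(1.214) = 0.8425 × 0.1940 = 0.1634 d.
L(t_c) = L₀ e^(−k_1 t_c) = 23.2 × 0.9517 = 22.08 mg/L, and at the critical point k_a D_c = k_1 L, so D_c = (0.303/1.49) × 22.08 = 4.490 mg/L.
Minimum DO = C_s − D_c = 8.18 − 4.490 = 3.690 mg/L.

t_c ≈ 0.163 d; D_c ≈ 4.49 mg/L; min DO ≈ 3.69 mg/L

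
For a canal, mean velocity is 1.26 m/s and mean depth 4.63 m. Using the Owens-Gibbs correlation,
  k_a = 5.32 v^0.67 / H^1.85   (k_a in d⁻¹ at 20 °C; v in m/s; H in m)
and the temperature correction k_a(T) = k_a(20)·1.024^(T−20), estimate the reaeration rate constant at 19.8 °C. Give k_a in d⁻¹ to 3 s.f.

k_a(20) = 5.32 × 1.26^0.67 / 4.63^1.85 = 5.32 × 1.167 / 17.03 = 0.3646 d⁻¹.
k_a(19.8) = 0.3646 × 1.024^(19.8−20) = 0.3646 × 0.9953 = 0.3629 d⁻¹.

k_a ≈ 0.363 d⁻¹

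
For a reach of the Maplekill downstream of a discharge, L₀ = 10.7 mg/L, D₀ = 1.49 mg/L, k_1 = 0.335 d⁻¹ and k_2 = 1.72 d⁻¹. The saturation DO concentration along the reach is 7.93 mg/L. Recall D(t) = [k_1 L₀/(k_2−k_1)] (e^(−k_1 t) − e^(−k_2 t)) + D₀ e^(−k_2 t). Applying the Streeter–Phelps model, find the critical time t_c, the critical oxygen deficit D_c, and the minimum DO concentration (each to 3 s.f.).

At the critical point dD/dt = 0, so k_1 L₀ e^(−k_1 t) = k_2 D. Substituting D(t) from the Streeter–Phelps equation and solving for t gives
t_c = ln[(k_2/k_1)(1 − D₀(k_2−k_1)/(k_1 L₀))] / (k_2−k_1).
Here k_2−k_1 = 1.385 d⁻¹ and 1 − D₀(k_2−k_1)/(k_1 L₀) = 1 − 1.49×1.385/(0.335×10.7) = 0.4243, so
t_c = ln(5.134 × 0.4243) / 1.385 = 0.7786 / 1.385 = 0.5622 d.
D_c = (k_1/k_2) L₀ e^(−k_1 t_c) = (0.335/1.72) × 10.7 × e^(−0.335×0.5622) = 0.1948 × 10.7 × 0.8283 = 1.726 mg/L.
Minimum DO = C_s − D_c = 7.93 − 1.726 = 6.204 mg/L.

t_c ≈ 0.562 d; D_c ≈ 1.73 mg/L; min DO ≈ 6.20 mg/L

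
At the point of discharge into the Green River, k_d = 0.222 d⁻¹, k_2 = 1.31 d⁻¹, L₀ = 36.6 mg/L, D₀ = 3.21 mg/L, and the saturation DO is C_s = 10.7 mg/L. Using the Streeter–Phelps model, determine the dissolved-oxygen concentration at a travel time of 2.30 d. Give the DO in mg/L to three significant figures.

k_d L₀/(k_2−k_d) = 0.222×36.6/(1.31−0.222) = 8.125/1.088 = 7.468 mg/L.
e^(−k_d t) = e^(−0.222×2.300) = 0.6001; e^(−k_2 t) = e^(−1.31×2.300) = 0.04914.
D = 7.468 × (0.6001 − 0.04914) + 3.21 × 0.04914 = 4.115 + 0.1578 = 4.273 mg/L.
DO = C_s − D = 10.7 − 4.273 = 6.427 mg/L.

DO ≈ 6.43 mg/L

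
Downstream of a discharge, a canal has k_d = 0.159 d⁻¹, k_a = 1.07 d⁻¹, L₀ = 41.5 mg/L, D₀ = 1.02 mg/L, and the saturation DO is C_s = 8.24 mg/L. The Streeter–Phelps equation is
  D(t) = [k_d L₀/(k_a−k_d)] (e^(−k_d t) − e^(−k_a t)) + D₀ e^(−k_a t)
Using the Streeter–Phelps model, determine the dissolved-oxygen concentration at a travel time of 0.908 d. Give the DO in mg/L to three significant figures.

k_d L₀/(k_a−k_d) = 0.159×41.5/(1.07−0.159) = 6.599/0.9110 = 7.243 mg/L.
e^(−k_d t) = e^(−0.159×0.9080) = 0.8656; e^(−k_a t) = e^(−1.07×0.9080) = 0.3785.
D = 7.243 × (0.8656 − 0.3785) + 1.02 × 0.3785 = 3.528 + 0.3861 = 3.914 mg/L.
DO = C_s − D = 8.24 − 3.914 = 4.326 mg/L.

DO ≈ 4.33 mg/L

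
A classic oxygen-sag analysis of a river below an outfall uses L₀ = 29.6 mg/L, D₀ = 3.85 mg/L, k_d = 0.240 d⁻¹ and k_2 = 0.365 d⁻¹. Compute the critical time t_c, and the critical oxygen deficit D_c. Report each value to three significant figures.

t_c ≈ 2.79 d; D_c ≈ 9.96 mg/L

t_c = [1/(k_2−k_d)] ln[(k_2/k_d)(1 − D₀(k_2−k_d)/(k_d L₀))]
= [1/(0.365−0.240)] ln[(0.365/0.240)(1 − 3.85×0.1250/(0.240×29.6))]
= (1/0.1250) ln[1.521 × 0.9323] = 8.000 × ln(1.418) = 8.000 × 0.3491 = 2.793 d.
L(t_c) = L₀ e^(−k_d t_c) = 29.6 × 0.5116 = 15.14 mg/L, and at the critical point k_2 D_c = k_d L, so D_c = (0.240/0.365) × 15.14 = 9.956 mg/L.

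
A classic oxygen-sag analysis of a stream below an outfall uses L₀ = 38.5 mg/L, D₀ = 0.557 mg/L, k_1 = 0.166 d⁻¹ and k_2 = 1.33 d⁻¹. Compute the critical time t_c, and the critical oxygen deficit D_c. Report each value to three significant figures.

t_c ≈ 1.70 d; D_c ≈ 3.63 mg/L

t_c = [1/(k_2−k_1)] ln[(k_2/k_1)(1 − D₀(k_2−k_1)/(k_1 L₀))]
= [1/(1.33−0.166)] ln[(1.33/0.166)(1 − 0.557×1.164/(0.166×38.5))]
= (1/1.164) ln[8.012 × 0.8986] = 0.8591 × ln(7.199) = 0.8591 × 1.974 = 1.696 d.
L(t_c) = L₀ e^(−k_1 t_c) = 38.5 × 0.7546 = 29.05 mg/L, and at the critical point k_2 D_c = k_1 L, so D_c = (0.166/1.33) × 29.05 = 3.626 mg/L.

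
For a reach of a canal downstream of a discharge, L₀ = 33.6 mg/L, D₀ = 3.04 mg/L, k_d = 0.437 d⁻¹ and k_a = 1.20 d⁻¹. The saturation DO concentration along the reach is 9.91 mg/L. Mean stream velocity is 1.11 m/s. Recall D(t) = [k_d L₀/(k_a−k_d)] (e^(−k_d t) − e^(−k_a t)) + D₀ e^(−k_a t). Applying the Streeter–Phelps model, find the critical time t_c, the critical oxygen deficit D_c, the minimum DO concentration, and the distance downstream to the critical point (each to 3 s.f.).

At the critical point dD/dt = 0, so k_d L₀ e^(−k_d t) = k_a D. Substituting D(t) from the Streeter–Phelps equation and solving for t gives
t_c = ln[(k_a/k_d)(1 − D₀(k_a−k_d)/(k_d L₀))] / (k_a−k_d).
Here k_a−k_d = 0.7630 d⁻¹ and 1 − D₀(k_a−k_d)/(k_d L₀) = 1 − 3.04×0.7630/(0.437×33.6) = 0.8420, so
t_c = ln(2.746 × 0.8420) / 0.7630 = 0.8382 / 0.7630 = 1.099 d.
D_c = (k_d/k_a) L₀ e^(−k_d t_c) = (0.437/1.20) × 33.6 × e^(−0.437×1.099) = 0.3642 × 33.6 × 0.6187 = 7.571 mg/L.
Minimum DO = C_s − D_c = 9.91 − 7.571 = 2.339 mg/L.
x_c = v t_c = 1.11 m/s × 1.099 d × 86400 s/d = 105400 m ≈ 105 km.

t_c ≈ 1.10 d; D_c ≈ 7.57 mg/L; min DO ≈ 2.34 mg/L; x_c ≈ 105 km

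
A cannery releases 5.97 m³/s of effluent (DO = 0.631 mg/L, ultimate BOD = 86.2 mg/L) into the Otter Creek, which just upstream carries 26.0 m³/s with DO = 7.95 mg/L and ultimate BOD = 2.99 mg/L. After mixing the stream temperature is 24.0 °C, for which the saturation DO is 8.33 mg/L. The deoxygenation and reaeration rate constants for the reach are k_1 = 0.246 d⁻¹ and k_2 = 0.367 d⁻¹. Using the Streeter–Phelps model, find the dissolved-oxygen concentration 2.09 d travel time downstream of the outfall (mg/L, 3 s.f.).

DO ≈ 2.49 mg/L

Mixed DO = (26.0×7.95 + 5.97×0.631)/(26.0+5.97) = 210.5/31.97 = 6.583 mg/L.
Mixed L₀ = (26.0×2.99 + 5.97×86.2)/(31.97) = 592.4/31.97 = 18.53 mg/L.
Initial deficit D₀ = C_s − DO₀ = 8.33 − 6.583 = 1.747 mg/L.
D(2.09) = [0.246×18.53/(0.367−0.246)](e^(−0.246×2.09) − e^(−0.367×2.09)) + 1.747 e^(−0.367×2.09)
= 37.67 × (0.5980 − 0.4644) + 1.747 × 0.4644 = 5.845 mg/L.
DO = 8.33 − 5.845 = 2.485 mg/L.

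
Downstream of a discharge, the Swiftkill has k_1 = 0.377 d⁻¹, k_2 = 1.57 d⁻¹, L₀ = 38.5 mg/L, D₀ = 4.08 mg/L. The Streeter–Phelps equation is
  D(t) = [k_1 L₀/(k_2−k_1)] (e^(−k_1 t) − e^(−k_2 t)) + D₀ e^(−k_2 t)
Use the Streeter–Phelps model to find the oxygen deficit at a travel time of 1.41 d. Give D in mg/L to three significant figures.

k_1 L₀/(k_2−k_1) = 0.377×38.5/(1.57−0.377) = 14.51/1.193 = 12.17 mg/L.
e^(−k_1 t) = e^(−0.377×1.410) = 0.5877; e^(−k_2 t) = e^(−1.57×1.410) = 0.1093.
D = 12.17 × (0.5877 − 0.1093) + 4.08 × 0.1093 = 5.820 + 0.4459 = 6.266 mg/L.

D ≈ 6.27 mg/L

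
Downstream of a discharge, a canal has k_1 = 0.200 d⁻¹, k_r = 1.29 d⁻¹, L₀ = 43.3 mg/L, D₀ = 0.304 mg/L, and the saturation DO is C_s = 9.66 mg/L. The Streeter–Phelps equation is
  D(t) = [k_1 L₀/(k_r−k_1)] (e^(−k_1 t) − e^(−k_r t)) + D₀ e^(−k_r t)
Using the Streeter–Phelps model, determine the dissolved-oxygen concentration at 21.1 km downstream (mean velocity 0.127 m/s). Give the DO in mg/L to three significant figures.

Travel time t = x/v = 21.1 km / (0.127 m/s) = 21100 m / 0.127 m/s = 166100 s = 1.923 d.
k_1 L₀/(k_r−k_1) = 0.200×43.3/(1.29−0.200) = 8.660/1.090 = 7.945 mg/L.
e^(−k_1 t) = e^(−0.200×1.923) = 0.6807; e^(−k_r t) = e^(−1.29×1.923) = 0.08369.
D = 7.945 × (0.6807 − 0.08369) + 0.304 × 0.08369 = 4.743 + 0.02544 = 4.769 mg/L.
DO = C_s − D = 9.66 − 4.769 = 4.891 mg/L.

DO ≈ 4.89 mg/L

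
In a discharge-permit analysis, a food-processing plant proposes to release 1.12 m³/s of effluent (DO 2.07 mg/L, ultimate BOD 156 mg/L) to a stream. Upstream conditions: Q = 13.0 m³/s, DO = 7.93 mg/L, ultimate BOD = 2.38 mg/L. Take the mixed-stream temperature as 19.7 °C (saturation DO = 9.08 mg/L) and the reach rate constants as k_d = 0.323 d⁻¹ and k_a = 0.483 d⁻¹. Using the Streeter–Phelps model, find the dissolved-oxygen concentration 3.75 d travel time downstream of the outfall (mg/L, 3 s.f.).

DO ≈ 4.86 mg/L

Mixed DO = (13.0×7.93 + 1.12×2.07)/(13.0+1.12) = 105.4/14.12 = 7.465 mg/L.
Mixed L₀ = (13.0×2.38 + 1.12×156)/(14.12) = 205.7/14.12 = 14.57 mg/L.
Initial deficit D₀ = C_s − DO₀ = 9.08 − 7.465 = 1.615 mg/L.
D(3.75) = [0.323×14.57/(0.483−0.323)](e^(−0.323×3.75) − e^(−0.483×3.75)) + 1.615 e^(−0.483×3.75)
= 29.40 × (0.2978 − 0.1634) + 1.615 × 0.1634 = 4.215 mg/L.
DO = 9.08 − 4.215 = 4.865 mg/L.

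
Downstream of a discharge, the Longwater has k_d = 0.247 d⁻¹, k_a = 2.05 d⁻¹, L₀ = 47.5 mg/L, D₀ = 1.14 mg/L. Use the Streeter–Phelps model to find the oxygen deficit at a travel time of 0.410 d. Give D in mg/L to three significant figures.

D ≈ 3.56 mg/L

k_d L₀/(k_a−k_d) = 0.247×47.5/(2.05−0.247) = 11.73/1.803 = 6.507 mg/L.
e^(−k_d t) = e^(−0.247×0.4100) = 0.9037; e^(−k_a t) = e^(−2.05×0.4100) = 0.4315.
D = 6.507 × (0.9037 − 0.4315) + 1.14 × 0.4315 = 3.073 + 0.4919 = 3.565 mg/L.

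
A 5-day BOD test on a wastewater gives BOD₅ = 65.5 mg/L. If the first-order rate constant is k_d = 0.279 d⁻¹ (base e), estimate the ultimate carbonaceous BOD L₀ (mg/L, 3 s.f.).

BOD₅ = L₀(1 − e^(−5k_d)) ⇒ L₀ = BOD₅ / (1 − e^(−5×0.279))
= 65.5 / (1 − 0.2478) = 65.5 / 0.7522 = 87.08 mg/L.

L₀ ≈ 87.1 mg/L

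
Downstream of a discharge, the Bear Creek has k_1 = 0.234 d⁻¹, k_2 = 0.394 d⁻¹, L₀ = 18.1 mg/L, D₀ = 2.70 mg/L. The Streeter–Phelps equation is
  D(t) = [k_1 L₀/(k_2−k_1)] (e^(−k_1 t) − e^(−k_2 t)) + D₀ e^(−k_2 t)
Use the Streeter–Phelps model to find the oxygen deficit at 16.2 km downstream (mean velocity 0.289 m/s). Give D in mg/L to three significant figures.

D ≈ 4.33 mg/L

Travel time t = x/v = 16.2 km / (0.289 m/s) = 16200 m / 0.289 m/s = 56060 s = 0.6488 d.
k_1 L₀/(k_2−k_1) = 0.234×18.1/(0.394−0.234) = 4.235/0.1600 = 26.47 mg/L.
e^(−k_1 t) = e^(−0.234×0.6488) = 0.8591; e^(−k_2 t) = e^(−0.394×0.6488) = 0.7744.
D = 26.47 × (0.8591 − 0.7744) + 2.70 × 0.7744 = 2.242 + 2.091 = 4.333 mg/L.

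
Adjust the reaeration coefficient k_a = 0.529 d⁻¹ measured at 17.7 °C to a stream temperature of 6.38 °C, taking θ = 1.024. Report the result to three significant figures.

k_a ≈ 0.404 d⁻¹

k_a(T₂) = k_a(T₁) · θ^(T₂−T₁) = 0.529 × 1.024^(6.38−17.7)
= 0.529 × 1.024^-11.3 = 0.529 × 0.7645 = 0.4044 d⁻¹.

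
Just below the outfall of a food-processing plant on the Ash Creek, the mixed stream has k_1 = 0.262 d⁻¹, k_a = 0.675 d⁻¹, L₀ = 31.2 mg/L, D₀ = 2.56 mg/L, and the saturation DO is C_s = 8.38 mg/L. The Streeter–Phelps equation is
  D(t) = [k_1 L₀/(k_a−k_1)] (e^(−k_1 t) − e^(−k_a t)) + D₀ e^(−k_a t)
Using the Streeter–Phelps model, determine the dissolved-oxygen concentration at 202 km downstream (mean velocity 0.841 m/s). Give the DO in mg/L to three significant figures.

Travel time t = x/v = 202 km / (0.841 m/s) = 202000 m / 0.841 m/s = 240200 s = 2.780 d.
k_1 L₀/(k_a−k_1) = 0.262×31.2/(0.675−0.262) = 8.174/0.4130 = 19.79 mg/L.
e^(−k_1 t) = e^(−0.262×2.780) = 0.4827; e^(−k_a t) = e^(−0.675×2.780) = 0.1531.
D = 19.79 × (0.4827 − 0.1531) + 2.56 × 0.1531 = 6.523 + 0.3920 = 6.915 mg/L.
DO = C_s − D = 8.38 − 6.915 = 1.465 mg/L.

DO ≈ 1.46 mg/L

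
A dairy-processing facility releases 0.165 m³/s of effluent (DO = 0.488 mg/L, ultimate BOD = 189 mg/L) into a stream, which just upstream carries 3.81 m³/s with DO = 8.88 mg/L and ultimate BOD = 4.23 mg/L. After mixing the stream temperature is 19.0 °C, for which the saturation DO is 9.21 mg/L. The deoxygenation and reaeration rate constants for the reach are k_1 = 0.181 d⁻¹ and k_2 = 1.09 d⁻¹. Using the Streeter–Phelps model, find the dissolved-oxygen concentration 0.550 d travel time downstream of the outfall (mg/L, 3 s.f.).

DO ≈ 7.99 mg/L

Mixed DO = (3.81×8.88 + 0.165×0.488)/(3.81+0.165) = 33.91/3.975 = 8.532 mg/L.
Mixed L₀ = (3.81×4.23 + 0.165×189)/(3.975) = 47.30/3.975 = 11.90 mg/L.
Initial deficit D₀ = C_s − DO₀ = 9.21 − 8.532 = 0.6783 mg/L.
D(0.550) = [0.181×11.90/(1.09−0.181)](e^(−0.181×0.550) − e^(−1.09×0.550)) + 0.6783 e^(−1.09×0.550)
= 2.369 × (0.9052 − 0.5491) + 0.6783 × 0.5491 = 1.216 mg/L.
DO = 9.21 − 1.216 = 7.994 mg/L.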